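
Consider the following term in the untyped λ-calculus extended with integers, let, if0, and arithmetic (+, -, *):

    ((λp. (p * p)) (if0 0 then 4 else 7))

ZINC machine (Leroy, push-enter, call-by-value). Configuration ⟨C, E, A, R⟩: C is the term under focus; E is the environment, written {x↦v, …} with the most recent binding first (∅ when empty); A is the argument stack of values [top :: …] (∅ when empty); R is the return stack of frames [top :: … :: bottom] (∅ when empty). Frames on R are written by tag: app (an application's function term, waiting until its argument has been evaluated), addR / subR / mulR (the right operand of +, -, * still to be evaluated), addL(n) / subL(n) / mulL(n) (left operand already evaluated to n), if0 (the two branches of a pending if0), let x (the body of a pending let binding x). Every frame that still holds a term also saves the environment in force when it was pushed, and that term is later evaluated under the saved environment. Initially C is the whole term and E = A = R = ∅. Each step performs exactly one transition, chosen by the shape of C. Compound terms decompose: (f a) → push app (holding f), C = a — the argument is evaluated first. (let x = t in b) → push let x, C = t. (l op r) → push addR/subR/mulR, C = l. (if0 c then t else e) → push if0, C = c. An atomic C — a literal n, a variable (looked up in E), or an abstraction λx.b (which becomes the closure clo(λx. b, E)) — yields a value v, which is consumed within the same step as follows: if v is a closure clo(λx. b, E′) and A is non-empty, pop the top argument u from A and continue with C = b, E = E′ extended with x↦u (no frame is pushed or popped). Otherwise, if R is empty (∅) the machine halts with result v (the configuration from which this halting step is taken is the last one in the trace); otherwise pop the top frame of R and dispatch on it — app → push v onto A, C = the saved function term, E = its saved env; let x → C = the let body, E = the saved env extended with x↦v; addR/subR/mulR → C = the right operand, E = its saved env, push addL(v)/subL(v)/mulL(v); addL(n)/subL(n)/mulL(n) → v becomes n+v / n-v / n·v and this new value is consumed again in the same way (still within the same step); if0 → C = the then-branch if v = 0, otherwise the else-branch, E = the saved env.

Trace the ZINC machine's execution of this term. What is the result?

Answer: 16

Derivation:
[0] [C=((λp. (p * p)) (if0 0 then 4 else 7)) | E=∅ | A=∅ | R=∅]
[1] [C=(if0 0 then 4 else 7) | E=∅ | A=∅ | R=[app]]
[2] [C=0 | E=∅ | A=∅ | R=[if0 :: app]]
[3] [C=4 | E=∅ | A=∅ | R=[app]]
[4] [C=(λp. (p * p)) | E=∅ | A=[4] | R=∅]
[5] [C=(p * p) | E={p↦4} | A=∅ | R=∅]
[6] [C=p | E={p↦4} | A=∅ | R=[mulR]]
[7] [C=p | E={p↦4} | A=∅ | R=[mulL(4)]]
→ final value 16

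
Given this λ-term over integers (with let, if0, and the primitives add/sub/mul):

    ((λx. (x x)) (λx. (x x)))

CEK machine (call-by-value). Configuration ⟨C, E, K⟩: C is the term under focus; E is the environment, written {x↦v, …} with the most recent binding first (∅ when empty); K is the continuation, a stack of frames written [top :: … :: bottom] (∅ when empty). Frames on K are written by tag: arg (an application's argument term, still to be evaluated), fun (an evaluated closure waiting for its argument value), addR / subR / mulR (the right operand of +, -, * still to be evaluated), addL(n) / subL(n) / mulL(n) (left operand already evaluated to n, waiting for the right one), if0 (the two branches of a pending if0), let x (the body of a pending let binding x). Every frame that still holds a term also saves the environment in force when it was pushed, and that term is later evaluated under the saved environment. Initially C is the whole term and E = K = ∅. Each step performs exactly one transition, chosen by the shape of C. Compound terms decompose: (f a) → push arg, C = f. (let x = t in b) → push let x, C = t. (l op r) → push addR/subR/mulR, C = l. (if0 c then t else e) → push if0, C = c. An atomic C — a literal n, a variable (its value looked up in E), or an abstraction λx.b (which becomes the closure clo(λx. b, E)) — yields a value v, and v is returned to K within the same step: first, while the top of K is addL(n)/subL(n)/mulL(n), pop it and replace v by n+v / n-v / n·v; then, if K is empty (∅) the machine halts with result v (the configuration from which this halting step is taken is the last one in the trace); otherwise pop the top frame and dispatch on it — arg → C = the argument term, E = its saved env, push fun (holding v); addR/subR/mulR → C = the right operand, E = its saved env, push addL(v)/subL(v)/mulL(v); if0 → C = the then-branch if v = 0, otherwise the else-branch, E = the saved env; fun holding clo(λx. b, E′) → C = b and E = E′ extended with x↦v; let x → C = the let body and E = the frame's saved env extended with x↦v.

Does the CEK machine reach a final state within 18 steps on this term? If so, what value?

Answer: DIVERGES (no final state within 18 steps)

Derivation:
step 0: ⟨C=((λx. (x x)) (λx. (x x))); E=∅; K=∅⟩
step 1: ⟨C=(λx. (x x)); E=∅; K=[arg]⟩
step 2: ⟨C=(λx. (x x)); E=∅; K=[fun]⟩
step 3: ⟨C=(x x); E={x↦clo(λx. (x x), ∅)}; K=∅⟩
step 4: ⟨C=x; E={x↦clo(λx. (x x), ∅)}; K=[arg]⟩
step 5: ⟨C=x; E={x↦clo(λx. (x x), ∅)}; K=[fun]⟩
… configuration repeats with period 3 (steps 3–5 recur indefinitely) …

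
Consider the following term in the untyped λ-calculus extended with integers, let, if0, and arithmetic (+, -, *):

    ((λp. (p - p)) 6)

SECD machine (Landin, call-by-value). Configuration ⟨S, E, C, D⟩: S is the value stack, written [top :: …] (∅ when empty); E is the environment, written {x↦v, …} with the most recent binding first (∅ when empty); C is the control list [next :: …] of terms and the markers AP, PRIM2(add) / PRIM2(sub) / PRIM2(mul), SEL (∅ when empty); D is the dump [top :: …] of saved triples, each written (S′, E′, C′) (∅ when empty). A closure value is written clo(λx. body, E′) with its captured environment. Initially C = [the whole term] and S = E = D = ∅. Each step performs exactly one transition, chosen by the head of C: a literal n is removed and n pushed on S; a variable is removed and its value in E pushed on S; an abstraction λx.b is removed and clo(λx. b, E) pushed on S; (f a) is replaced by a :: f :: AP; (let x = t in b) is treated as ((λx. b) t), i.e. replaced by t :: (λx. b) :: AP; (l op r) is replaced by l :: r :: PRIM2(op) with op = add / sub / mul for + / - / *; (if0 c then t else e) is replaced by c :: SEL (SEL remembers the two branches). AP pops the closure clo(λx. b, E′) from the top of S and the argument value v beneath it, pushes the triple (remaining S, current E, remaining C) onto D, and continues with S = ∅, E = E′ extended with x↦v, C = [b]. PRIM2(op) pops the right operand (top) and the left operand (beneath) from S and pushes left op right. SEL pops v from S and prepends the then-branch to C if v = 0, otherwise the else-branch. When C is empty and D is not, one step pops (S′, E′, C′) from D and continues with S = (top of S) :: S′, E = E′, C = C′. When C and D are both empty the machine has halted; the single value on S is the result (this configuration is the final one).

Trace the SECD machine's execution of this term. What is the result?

0. ⟨S=∅; E=∅; C=[((λp. (p - p)) 6)]; D=∅⟩
1. ⟨S=∅; E=∅; C=[6 :: (λp. (p - p)) :: AP]; D=∅⟩
2. ⟨S=[6]; E=∅; C=[(λp. (p - p)) :: AP]; D=∅⟩
3. ⟨S=[clo(λp. (p - p), ∅) :: 6]; E=∅; C=[AP]; D=∅⟩
4. ⟨S=∅; E={p↦6}; C=[(p - p)]; D=[(∅, ∅, ∅)]⟩
5. ⟨S=∅; E={p↦6}; C=[p :: p :: PRIM2(sub)]; D=[(∅, ∅, ∅)]⟩
6. ⟨S=[6]; E={p↦6}; C=[p :: PRIM2(sub)]; D=[(∅, ∅, ∅)]⟩
7. ⟨S=[6 :: 6]; E={p↦6}; C=[PRIM2(sub)]; D=[(∅, ∅, ∅)]⟩
8. ⟨S=[0]; E={p↦6}; C=∅; D=[(∅, ∅, ∅)]⟩
9. ⟨S=[0]; E=∅; C=∅; D=∅⟩
→ final value 0

Answer: 0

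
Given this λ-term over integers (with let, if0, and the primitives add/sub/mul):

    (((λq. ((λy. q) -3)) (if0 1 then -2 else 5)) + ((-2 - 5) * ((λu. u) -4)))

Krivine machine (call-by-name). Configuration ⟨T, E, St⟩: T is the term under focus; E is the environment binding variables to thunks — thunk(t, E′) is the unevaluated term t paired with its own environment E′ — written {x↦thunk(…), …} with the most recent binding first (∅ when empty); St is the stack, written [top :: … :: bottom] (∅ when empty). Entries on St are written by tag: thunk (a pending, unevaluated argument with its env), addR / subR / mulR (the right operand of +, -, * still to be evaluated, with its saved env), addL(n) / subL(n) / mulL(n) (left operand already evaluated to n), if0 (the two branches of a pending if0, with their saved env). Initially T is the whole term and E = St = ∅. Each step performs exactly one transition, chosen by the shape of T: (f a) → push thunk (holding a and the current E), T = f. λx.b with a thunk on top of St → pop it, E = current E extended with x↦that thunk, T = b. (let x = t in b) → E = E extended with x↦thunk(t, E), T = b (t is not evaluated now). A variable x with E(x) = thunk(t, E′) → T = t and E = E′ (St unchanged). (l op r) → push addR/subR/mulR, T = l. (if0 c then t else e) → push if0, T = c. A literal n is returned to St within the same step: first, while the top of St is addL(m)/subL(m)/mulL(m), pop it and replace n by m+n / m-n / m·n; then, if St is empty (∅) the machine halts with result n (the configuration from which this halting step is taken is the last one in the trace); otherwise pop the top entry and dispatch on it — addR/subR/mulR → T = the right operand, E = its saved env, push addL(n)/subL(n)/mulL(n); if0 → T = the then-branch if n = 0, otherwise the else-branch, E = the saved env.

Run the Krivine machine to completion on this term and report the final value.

step 0: ⟨T=(((λq. ((λy. q) -3)) (if0 1 then -2 else 5)) + ((-2 - 5) * ((λu. u) -4))); E=∅; St=∅⟩
step 1: ⟨T=((λq. ((λy. q) -3)) (if0 1 then -2 else 5)); E=∅; St=[addR]⟩
step 2: ⟨T=(λq. ((λy. q) -3)); E=∅; St=[thunk :: addR]⟩
step 3: ⟨T=((λy. q) -3); E={q↦thunk((if0 1 then -2 else 5), ∅)}; St=[addR]⟩
step 4: ⟨T=(λy. q); E={q↦thunk((if0 1 then -2 else 5), ∅)}; St=[thunk :: addR]⟩
step 5: ⟨T=q; E={y↦thunk(-3, {q↦thunk((if0 1 then -2 else 5), ∅)}), q↦thunk((if0 1 then -2 else 5), ∅)}; St=[addR]⟩
step 6: ⟨T=(if0 1 then -2 else 5); E=∅; St=[addR]⟩
step 7: ⟨T=1; E=∅; St=[if0 :: addR]⟩
step 8: ⟨T=5; E=∅; St=[addR]⟩
step 9: ⟨T=((-2 - 5) * ((λu. u) -4)); E=∅; St=[addL(5)]⟩
step 10: ⟨T=(-2 - 5); E=∅; St=[mulR :: addL(5)]⟩
step 11: ⟨T=-2; E=∅; St=[subR :: mulR :: addL(5)]⟩
step 12: ⟨T=5; E=∅; St=[subL(-2) :: mulR :: addL(5)]⟩
step 13: ⟨T=((λu. u) -4); E=∅; St=[mulL(-7) :: addL(5)]⟩
step 14: ⟨T=(λu. u); E=∅; St=[thunk :: mulL(-7) :: addL(5)]⟩
step 15: ⟨T=u; E={u↦thunk(-4, ∅)}; St=[mulL(-7) :: addL(5)]⟩
step 16: ⟨T=-4; E=∅; St=[mulL(-7) :: addL(5)]⟩
→ final value 33

Answer: 33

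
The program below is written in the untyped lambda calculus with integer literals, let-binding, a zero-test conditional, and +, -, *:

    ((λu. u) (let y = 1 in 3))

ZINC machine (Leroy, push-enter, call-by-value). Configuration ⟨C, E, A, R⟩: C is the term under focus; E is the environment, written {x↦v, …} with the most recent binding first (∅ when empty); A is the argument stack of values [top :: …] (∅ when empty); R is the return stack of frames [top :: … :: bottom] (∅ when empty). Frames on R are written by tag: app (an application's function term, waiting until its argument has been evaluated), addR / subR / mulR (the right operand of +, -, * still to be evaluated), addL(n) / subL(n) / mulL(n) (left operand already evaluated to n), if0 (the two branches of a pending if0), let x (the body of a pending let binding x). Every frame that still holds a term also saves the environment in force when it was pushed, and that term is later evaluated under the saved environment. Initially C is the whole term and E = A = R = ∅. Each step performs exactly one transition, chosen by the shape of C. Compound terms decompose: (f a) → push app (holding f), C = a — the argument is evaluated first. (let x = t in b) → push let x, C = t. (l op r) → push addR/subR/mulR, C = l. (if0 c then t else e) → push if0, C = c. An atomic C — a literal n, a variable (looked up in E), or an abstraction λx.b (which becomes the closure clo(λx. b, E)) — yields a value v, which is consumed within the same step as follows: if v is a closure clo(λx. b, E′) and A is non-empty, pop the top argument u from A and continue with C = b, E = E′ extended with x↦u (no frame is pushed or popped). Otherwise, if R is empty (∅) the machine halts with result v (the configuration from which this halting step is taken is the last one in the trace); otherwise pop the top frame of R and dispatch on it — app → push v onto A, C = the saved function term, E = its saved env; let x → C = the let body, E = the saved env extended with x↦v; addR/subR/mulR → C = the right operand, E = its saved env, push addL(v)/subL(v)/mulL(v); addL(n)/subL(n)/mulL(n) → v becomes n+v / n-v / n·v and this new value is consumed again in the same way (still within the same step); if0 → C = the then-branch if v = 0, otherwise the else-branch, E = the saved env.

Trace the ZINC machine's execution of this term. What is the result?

Answer: 3

Execution trace:
[0] ⟨C=((λu. u) (let y = 1 in 3)); E=∅; A=∅; R=∅⟩
[1] ⟨C=(let y = 1 in 3); E=∅; A=∅; R=[app]⟩
[2] ⟨C=1; E=∅; A=∅; R=[let y :: app]⟩
[3] ⟨C=3; E={y↦1}; A=∅; R=[app]⟩
[4] ⟨C=(λu. u); E=∅; A=[3]; R=∅⟩
[5] ⟨C=u; E={u↦3}; A=∅; R=∅⟩
→ final value 3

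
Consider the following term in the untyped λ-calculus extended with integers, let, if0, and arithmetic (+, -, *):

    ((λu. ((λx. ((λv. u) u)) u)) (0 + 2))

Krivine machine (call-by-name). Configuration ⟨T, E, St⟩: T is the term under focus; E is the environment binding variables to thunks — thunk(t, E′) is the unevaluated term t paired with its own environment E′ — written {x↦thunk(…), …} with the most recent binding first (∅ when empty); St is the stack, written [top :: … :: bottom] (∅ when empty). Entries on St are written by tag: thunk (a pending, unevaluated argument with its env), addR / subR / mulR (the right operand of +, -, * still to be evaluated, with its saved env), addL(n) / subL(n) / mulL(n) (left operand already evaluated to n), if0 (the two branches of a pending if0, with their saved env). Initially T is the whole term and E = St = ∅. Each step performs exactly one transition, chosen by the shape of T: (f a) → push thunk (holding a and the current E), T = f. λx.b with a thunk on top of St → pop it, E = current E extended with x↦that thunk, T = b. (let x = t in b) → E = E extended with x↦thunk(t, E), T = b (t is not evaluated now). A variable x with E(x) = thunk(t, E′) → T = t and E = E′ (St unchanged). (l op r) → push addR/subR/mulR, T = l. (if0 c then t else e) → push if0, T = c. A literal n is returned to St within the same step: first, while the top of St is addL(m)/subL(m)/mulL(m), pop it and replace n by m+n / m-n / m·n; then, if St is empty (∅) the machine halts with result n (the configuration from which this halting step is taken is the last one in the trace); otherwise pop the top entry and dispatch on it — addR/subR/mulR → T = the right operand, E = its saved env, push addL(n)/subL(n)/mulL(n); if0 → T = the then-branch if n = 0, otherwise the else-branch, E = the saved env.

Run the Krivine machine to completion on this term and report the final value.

0. [T=((λu. ((λx. ((λv. u) u)) u)) (0 + 2)) | E=∅ | St=∅]
1. [T=(λu. ((λx. ((λv. u) u)) u)) | E=∅ | St=[thunk]]
2. [T=((λx. ((λv. u) u)) u) | E={u↦thunk((0 + 2), ∅)} | St=∅]
3. [T=(λx. ((λv. u) u)) | E={u↦thunk((0 + 2), ∅)} | St=[thunk]]
4. [T=((λv. u) u) | E={x↦thunk(u, {u↦thunk((0 + 2), ∅)}), u↦thunk((0 + 2), ∅)} | St=∅]
5. [T=(λv. u) | E={x↦thunk(u, {u↦thunk((0 + 2), ∅)}), u↦thunk((0 + 2), ∅)} | St=[thunk]]
6. [T=u | E={v↦thunk(u, {x↦thunk(u, {u↦thunk((0 + 2), ∅)}), u↦thunk((0 + 2), ∅)}), x↦thunk(u, {u↦thunk((0 + 2), ∅)}), u↦thunk((0 + 2), ∅)} | St=∅]
7. [T=(0 + 2) | E=∅ | St=∅]
8. [T=0 | E=∅ | St=[addR]]
9. [T=2 | E=∅ | St=[addL(0)]]
→ final value 2

Answer: 2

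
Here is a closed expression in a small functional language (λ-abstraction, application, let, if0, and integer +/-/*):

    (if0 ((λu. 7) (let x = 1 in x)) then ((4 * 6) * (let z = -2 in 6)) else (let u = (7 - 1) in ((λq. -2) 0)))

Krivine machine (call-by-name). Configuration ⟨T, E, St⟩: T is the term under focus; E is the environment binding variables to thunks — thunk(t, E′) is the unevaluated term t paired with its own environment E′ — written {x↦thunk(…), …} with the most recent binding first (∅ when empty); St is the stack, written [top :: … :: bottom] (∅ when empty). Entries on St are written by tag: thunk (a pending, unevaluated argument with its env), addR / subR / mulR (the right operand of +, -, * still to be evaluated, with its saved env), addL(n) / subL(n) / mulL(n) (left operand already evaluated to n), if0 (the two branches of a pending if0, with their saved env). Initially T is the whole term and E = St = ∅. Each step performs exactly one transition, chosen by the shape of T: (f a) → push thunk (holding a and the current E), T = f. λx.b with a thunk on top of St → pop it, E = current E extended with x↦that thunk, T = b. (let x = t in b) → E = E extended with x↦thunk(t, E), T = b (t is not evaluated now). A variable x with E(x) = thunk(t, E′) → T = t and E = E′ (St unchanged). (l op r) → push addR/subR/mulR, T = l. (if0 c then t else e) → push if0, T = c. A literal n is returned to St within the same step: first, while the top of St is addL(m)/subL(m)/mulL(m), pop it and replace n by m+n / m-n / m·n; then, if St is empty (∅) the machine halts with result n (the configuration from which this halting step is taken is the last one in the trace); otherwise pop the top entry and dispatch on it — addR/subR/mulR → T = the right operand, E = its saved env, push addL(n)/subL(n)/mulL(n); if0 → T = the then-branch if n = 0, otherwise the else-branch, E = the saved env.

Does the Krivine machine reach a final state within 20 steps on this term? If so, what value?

[0] <T=(if0 ((λu. 7) (let x = 1 in x)) then ((4 * 6) * (let z = -2 in 6)) else (let u = (7 - 1) in ((λq. -2) 0))), E=∅, St=∅>
[1] <T=((λu. 7) (let x = 1 in x)), E=∅, St=[if0]>
[2] <T=(λu. 7), E=∅, St=[thunk :: if0]>
[3] <T=7, E={u↦thunk((let x = 1 in x), ∅)}, St=[if0]>
[4] <T=(let u = (7 - 1) in ((λq. -2) 0)), E=∅, St=∅>
[5] <T=((λq. -2) 0), E={u↦thunk((7 - 1), ∅)}, St=∅>
[6] <T=(λq. -2), E={u↦thunk((7 - 1), ∅)}, St=[thunk]>
[7] <T=-2, E={q↦thunk(0, {u↦thunk((7 - 1), ∅)}), u↦thunk((7 - 1), ∅)}, St=∅>
→ final value -2

Answer: -2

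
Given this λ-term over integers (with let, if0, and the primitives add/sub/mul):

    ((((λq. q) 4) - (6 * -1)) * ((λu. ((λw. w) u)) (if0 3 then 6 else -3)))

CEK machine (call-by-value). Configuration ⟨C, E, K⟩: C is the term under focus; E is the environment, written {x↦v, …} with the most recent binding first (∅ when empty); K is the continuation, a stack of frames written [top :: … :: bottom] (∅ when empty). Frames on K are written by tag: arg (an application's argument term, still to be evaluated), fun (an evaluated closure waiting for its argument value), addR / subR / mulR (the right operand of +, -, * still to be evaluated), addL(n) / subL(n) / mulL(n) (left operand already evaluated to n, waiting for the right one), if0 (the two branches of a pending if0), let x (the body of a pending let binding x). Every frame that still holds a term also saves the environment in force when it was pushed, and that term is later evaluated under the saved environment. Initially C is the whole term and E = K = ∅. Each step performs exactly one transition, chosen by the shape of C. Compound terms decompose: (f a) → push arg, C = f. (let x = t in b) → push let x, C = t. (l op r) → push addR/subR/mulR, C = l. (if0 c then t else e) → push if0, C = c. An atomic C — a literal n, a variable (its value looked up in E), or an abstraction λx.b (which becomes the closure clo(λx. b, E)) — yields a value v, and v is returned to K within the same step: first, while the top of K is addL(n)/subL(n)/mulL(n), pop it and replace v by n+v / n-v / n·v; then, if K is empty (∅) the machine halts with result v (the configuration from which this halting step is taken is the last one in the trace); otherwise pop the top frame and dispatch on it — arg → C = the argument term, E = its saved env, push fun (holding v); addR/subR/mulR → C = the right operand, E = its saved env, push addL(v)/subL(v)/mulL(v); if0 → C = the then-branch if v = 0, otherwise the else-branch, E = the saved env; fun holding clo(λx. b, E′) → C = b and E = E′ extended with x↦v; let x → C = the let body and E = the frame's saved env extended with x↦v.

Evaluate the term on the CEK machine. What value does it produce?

step 0: [C=((((λq. q) 4) - (6 * -1)) * ((λu. ((λw. w) u)) (if0 3 then 6 else -3))) | E=∅ | K=∅]
step 1: [C=(((λq. q) 4) - (6 * -1)) | E=∅ | K=[mulR]]
step 2: [C=((λq. q) 4) | E=∅ | K=[subR :: mulR]]
step 3: [C=(λq. q) | E=∅ | K=[arg :: subR :: mulR]]
step 4: [C=4 | E=∅ | K=[fun :: subR :: mulR]]
step 5: [C=q | E={q↦4} | K=[subR :: mulR]]
step 6: [C=(6 * -1) | E=∅ | K=[subL(4) :: mulR]]
step 7: [C=6 | E=∅ | K=[mulR :: subL(4) :: mulR]]
step 8: [C=-1 | E=∅ | K=[mulL(6) :: subL(4) :: mulR]]
step 9: [C=((λu. ((λw. w) u)) (if0 3 then 6 else -3)) | E=∅ | K=[mulL(10)]]
step 10: [C=(λu. ((λw. w) u)) | E=∅ | K=[arg :: mulL(10)]]
step 11: [C=(if0 3 then 6 else -3) | E=∅ | K=[fun :: mulL(10)]]
step 12: [C=3 | E=∅ | K=[if0 :: fun :: mulL(10)]]
step 13: [C=-3 | E=∅ | K=[fun :: mulL(10)]]
step 14: [C=((λw. w) u) | E={u↦-3} | K=[mulL(10)]]
step 15: [C=(λw. w) | E={u↦-3} | K=[arg :: mulL(10)]]
step 16: [C=u | E={u↦-3} | K=[fun :: mulL(10)]]
step 17: [C=w | E={w↦-3, u↦-3} | K=[mulL(10)]]
→ final value -30

Answer: -30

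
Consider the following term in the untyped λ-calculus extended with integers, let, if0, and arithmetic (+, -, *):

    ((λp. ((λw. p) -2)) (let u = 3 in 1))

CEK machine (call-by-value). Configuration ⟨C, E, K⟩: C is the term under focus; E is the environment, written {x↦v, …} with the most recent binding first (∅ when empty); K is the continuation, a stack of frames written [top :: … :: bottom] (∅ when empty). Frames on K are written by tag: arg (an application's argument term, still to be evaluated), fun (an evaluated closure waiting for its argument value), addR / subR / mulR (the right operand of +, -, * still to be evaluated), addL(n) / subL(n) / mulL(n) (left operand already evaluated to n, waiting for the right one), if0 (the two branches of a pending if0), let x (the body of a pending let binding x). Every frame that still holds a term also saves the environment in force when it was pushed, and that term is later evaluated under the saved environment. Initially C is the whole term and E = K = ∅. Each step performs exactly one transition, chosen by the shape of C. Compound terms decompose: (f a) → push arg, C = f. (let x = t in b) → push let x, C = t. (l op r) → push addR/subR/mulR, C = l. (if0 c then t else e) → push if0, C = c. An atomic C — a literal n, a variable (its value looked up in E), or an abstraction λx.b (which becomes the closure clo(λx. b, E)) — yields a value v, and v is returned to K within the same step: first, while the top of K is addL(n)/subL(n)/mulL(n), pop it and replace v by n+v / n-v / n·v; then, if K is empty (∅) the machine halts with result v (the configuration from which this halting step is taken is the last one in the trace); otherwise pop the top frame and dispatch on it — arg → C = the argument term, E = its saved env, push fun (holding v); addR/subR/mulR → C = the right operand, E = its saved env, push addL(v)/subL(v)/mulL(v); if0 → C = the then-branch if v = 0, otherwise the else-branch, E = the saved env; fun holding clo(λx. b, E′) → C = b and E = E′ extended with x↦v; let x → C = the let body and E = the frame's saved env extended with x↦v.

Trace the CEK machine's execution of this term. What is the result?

Answer: 1

Execution trace:
t=0: [C=((λp. ((λw. p) -2)) (let u = 3 in 1)) | E=∅ | K=∅]
t=1: [C=(λp. ((λw. p) -2)) | E=∅ | K=[arg]]
t=2: [C=(let u = 3 in 1) | E=∅ | K=[fun]]
t=3: [C=3 | E=∅ | K=[let u :: fun]]
t=4: [C=1 | E={u↦3} | K=[fun]]
t=5: [C=((λw. p) -2) | E={p↦1} | K=∅]
t=6: [C=(λw. p) | E={p↦1} | K=[arg]]
t=7: [C=-2 | E={p↦1} | K=[fun]]
t=8: [C=p | E={w↦-2, p↦1} | K=∅]
→ final value 1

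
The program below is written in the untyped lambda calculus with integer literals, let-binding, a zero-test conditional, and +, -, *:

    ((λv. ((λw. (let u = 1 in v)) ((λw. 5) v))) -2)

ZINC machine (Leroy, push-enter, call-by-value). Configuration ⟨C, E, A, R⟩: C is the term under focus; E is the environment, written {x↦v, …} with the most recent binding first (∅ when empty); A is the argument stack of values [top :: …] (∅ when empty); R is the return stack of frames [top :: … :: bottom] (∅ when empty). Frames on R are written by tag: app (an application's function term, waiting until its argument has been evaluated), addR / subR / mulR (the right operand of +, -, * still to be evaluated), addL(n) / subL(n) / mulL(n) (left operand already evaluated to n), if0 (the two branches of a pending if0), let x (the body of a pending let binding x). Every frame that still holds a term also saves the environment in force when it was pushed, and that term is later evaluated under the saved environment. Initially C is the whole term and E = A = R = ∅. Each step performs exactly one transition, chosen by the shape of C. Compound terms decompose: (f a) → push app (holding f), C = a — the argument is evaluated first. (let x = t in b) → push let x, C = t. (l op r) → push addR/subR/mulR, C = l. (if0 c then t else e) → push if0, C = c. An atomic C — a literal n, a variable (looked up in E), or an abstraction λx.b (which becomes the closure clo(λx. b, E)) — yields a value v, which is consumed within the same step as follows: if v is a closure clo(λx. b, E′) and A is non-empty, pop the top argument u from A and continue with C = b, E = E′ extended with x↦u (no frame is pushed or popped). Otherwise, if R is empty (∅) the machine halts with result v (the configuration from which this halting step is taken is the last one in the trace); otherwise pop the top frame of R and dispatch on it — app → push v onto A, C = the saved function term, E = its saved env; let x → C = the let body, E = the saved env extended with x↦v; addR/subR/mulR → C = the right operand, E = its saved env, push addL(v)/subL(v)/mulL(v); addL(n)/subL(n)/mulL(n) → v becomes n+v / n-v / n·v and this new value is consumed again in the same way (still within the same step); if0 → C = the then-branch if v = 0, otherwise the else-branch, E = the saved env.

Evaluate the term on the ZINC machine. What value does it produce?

Answer: -2

Derivation:
0. <C=((λv. ((λw. (let u = 1 in v)) ((λw. 5) v))) -2), E=∅, A=∅, R=∅>
1. <C=-2, E=∅, A=∅, R=[app]>
2. <C=(λv. ((λw. (let u = 1 in v)) ((λw. 5) v))), E=∅, A=[-2], R=∅>
3. <C=((λw. (let u = 1 in v)) ((λw. 5) v)), E={v↦-2}, A=∅, R=∅>
4. <C=((λw. 5) v), E={v↦-2}, A=∅, R=[app]>
5. <C=v, E={v↦-2}, A=∅, R=[app :: app]>
6. <C=(λw. 5), E={v↦-2}, A=[-2], R=[app]>
7. <C=5, E={w↦-2, v↦-2}, A=∅, R=[app]>
8. <C=(λw. (let u = 1 in v)), E={v↦-2}, A=[5], R=∅>
9. <C=(let u = 1 in v), E={w↦5, v↦-2}, A=∅, R=∅>
10. <C=1, E={w↦5, v↦-2}, A=∅, R=[let u]>
11. <C=v, E={u↦1, w↦5, v↦-2}, A=∅, R=∅>
→ final value -2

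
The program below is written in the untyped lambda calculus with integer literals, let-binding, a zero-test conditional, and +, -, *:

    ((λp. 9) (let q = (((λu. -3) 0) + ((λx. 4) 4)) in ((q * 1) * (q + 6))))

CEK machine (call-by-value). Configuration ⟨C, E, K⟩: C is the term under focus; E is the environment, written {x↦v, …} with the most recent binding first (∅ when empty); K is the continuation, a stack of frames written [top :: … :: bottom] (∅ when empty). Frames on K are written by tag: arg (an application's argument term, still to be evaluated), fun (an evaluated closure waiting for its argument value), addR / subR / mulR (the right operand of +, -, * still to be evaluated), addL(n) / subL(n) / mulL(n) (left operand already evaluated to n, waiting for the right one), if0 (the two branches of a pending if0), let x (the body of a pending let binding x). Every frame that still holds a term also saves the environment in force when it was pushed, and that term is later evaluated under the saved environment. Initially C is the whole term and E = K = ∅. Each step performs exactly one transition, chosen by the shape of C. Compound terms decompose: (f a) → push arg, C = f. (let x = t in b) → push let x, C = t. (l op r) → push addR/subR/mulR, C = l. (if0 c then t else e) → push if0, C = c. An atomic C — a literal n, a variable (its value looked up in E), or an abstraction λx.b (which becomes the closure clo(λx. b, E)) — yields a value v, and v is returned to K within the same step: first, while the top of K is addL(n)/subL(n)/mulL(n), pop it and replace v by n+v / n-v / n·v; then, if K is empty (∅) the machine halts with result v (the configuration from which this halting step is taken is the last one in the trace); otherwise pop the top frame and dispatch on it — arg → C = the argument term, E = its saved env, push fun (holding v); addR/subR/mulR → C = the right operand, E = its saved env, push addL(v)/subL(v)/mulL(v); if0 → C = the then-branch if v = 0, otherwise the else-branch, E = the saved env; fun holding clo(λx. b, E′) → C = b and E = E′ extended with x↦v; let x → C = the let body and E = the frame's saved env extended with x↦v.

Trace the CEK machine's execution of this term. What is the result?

Answer: 9

Execution trace:
0. <C=((λp. 9) (let q = (((λu. -3) 0) + ((λx. 4) 4)) in ((q * 1) * (q + 6)))), E=∅, K=∅>
1. <C=(λp. 9), E=∅, K=[arg]>
2. <C=(let q = (((λu. -3) 0) + ((λx. 4) 4)) in ((q * 1) * (q + 6))), E=∅, K=[fun]>
3. <C=(((λu. -3) 0) + ((λx. 4) 4)), E=∅, K=[let q :: fun]>
4. <C=((λu. -3) 0), E=∅, K=[addR :: let q :: fun]>
5. <C=(λu. -3), E=∅, K=[arg :: addR :: let q :: fun]>
6. <C=0, E=∅, K=[fun :: addR :: let q :: fun]>
7. <C=-3, E={u↦0}, K=[addR :: let q :: fun]>
8. <C=((λx. 4) 4), E=∅, K=[addL(-3) :: let q :: fun]>
9. <C=(λx. 4), E=∅, K=[arg :: addL(-3) :: let q :: fun]>
10. <C=4, E=∅, K=[fun :: addL(-3) :: let q :: fun]>
11. <C=4, E={x↦4}, K=[addL(-3) :: let q :: fun]>
12. <C=((q * 1) * (q + 6)), E={q↦1}, K=[fun]>
13. <C=(q * 1), E={q↦1}, K=[mulR :: fun]>
14. <C=q, E={q↦1}, K=[mulR :: mulR :: fun]>
15. <C=1, E={q↦1}, K=[mulL(1) :: mulR :: fun]>
16. <C=(q + 6), E={q↦1}, K=[mulL(1) :: fun]>
17. <C=q, E={q↦1}, K=[addR :: mulL(1) :: fun]>
18. <C=6, E={q↦1}, K=[addL(1) :: mulL(1) :: fun]>
19. <C=9, E={p↦7}, K=∅>
→ final value 9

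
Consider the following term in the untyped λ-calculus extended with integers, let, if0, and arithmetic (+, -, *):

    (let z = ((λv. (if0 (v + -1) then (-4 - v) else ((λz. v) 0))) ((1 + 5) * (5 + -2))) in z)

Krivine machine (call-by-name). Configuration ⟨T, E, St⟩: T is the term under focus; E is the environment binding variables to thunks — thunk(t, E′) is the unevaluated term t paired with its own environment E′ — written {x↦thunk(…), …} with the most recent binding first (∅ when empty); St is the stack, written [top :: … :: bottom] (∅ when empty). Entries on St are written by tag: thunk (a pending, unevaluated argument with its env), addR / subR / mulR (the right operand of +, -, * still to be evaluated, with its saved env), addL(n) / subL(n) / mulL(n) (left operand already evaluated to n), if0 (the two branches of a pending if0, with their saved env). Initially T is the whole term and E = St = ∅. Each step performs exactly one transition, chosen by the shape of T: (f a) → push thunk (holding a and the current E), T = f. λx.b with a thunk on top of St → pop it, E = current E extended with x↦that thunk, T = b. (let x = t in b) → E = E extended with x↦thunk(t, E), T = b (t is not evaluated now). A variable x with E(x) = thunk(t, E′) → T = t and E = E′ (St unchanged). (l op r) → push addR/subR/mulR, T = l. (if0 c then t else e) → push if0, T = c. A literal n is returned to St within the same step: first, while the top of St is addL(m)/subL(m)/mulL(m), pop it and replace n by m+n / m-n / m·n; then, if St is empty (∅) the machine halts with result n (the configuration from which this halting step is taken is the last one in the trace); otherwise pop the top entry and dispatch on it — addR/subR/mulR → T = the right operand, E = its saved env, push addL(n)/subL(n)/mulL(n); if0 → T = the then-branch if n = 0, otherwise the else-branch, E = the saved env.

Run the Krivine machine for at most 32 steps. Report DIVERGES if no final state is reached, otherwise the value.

Answer: 18

Derivation:
t=0: [T=(let z = ((λv. (if0 (v + -1) then (-4 - v) else ((λz. v) 0))) ((1 + 5) * (5 + -2))) in z) | E=∅ | St=∅]
t=1: [T=z | E={z↦thunk(((λv. (if0 (v + -1) then (-4 - v) else ((λz. v) 0))) ((1 + 5) * (5 + -2))), ∅)} | St=∅]
t=2: [T=((λv. (if0 (v + -1) then (-4 - v) else ((λz. v) 0))) ((1 + 5) * (5 + -2))) | E=∅ | St=∅]
t=3: [T=(λv. (if0 (v + -1) then (-4 - v) else ((λz. v) 0))) | E=∅ | St=[thunk]]
t=4: [T=(if0 (v + -1) then (-4 - v) else ((λz. v) 0)) | E={v↦thunk(((1 + 5) * (5 + -2)), ∅)} | St=∅]
t=5: [T=(v + -1) | E={v↦thunk(((1 + 5) * (5 + -2)), ∅)} | St=[if0]]
t=6: [T=v | E={v↦thunk(((1 + 5) * (5 + -2)), ∅)} | St=[addR :: if0]]
t=7: [T=((1 + 5) * (5 + -2)) | E=∅ | St=[addR :: if0]]
t=8: [T=(1 + 5) | E=∅ | St=[mulR :: addR :: if0]]
t=9: [T=1 | E=∅ | St=[addR :: mulR :: addR :: if0]]
t=10: [T=5 | E=∅ | St=[addL(1) :: mulR :: addR :: if0]]
t=11: [T=(5 + -2) | E=∅ | St=[mulL(6) :: addR :: if0]]
t=12: [T=5 | E=∅ | St=[addR :: mulL(6) :: addR :: if0]]
t=13: [T=-2 | E=∅ | St=[addL(5) :: mulL(6) :: addR :: if0]]
t=14: [T=-1 | E={v↦thunk(((1 + 5) * (5 + -2)), ∅)} | St=[addL(18) :: if0]]
t=15: [T=((λz. v) 0) | E={v↦thunk(((1 + 5) * (5 + -2)), ∅)} | St=∅]
t=16: [T=(λz. v) | E={v↦thunk(((1 + 5) * (5 + -2)), ∅)} | St=[thunk]]
t=17: [T=v | E={z↦thunk(0, {v↦thunk(((1 + 5) * (5 + -2)), ∅)}), v↦thunk(((1 + 5) * (5 + -2)), ∅)} | St=∅]
t=18: [T=((1 + 5) * (5 + -2)) | E=∅ | St=∅]
t=19: [T=(1 + 5) | E=∅ | St=[mulR]]
t=20: [T=1 | E=∅ | St=[addR :: mulR]]
t=21: [T=5 | E=∅ | St=[addL(1) :: mulR]]
t=22: [T=(5 + -2) | E=∅ | St=[mulL(6)]]
t=23: [T=5 | E=∅ | St=[addR :: mulL(6)]]
t=24: [T=-2 | E=∅ | St=[addL(5) :: mulL(6)]]
→ final value 18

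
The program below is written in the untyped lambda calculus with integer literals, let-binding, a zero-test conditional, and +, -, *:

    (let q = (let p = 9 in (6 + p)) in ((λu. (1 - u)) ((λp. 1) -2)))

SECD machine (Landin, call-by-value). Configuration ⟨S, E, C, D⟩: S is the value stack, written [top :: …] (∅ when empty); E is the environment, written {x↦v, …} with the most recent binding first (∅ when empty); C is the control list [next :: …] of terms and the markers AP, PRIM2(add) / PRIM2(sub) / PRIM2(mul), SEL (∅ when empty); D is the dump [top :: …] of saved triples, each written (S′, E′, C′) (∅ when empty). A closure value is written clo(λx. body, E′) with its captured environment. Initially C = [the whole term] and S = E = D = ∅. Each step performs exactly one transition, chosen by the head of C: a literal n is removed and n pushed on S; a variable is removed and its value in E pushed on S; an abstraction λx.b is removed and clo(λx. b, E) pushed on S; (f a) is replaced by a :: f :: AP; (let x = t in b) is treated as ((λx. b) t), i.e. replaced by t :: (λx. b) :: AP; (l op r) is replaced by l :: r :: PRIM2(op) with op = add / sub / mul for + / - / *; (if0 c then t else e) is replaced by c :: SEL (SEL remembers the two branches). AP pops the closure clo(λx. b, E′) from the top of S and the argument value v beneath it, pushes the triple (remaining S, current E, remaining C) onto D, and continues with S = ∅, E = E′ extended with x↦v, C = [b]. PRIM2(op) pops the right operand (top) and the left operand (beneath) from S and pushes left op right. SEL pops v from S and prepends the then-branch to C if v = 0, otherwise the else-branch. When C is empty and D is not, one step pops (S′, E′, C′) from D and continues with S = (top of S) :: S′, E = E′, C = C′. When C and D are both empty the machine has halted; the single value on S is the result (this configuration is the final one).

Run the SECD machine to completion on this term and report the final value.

0. ⟨S=∅; E=∅; C=[(let q = (let p = 9 in (6 + p)) in ((λu. (1 - u)) ((λp. 1) -2)))]; D=∅⟩
1. ⟨S=∅; E=∅; C=[(let p = 9 in (6 + p)) :: (λq. ((λu. (1 - u)) ((λp. 1) -2))) :: AP]; D=∅⟩
2. ⟨S=∅; E=∅; C=[9 :: (λp. (6 + p)) :: AP :: (λq. ((λu. (1 - u)) ((λp. 1) -2))) :: AP]; D=∅⟩
3. ⟨S=[9]; E=∅; C=[(λp. (6 + p)) :: AP :: (λq. ((λu. (1 - u)) ((λp. 1) -2))) :: AP]; D=∅⟩
4. ⟨S=[clo(λp. (6 + p), ∅) :: 9]; E=∅; C=[AP :: (λq. ((λu. (1 - u)) ((λp. 1) -2))) :: AP]; D=∅⟩
5. ⟨S=∅; E={p↦9}; C=[(6 + p)]; D=[(∅, ∅, [(λq. ((λu. (1 - u)) ((λp. 1) -2))) :: AP])]⟩
6. ⟨S=∅; E={p↦9}; C=[6 :: p :: PRIM2(add)]; D=[(∅, ∅, [(λq. ((λu. (1 - u)) ((λp. 1) -2))) :: AP])]⟩
7. ⟨S=[6]; E={p↦9}; C=[p :: PRIM2(add)]; D=[(∅, ∅, [(λq. ((λu. (1 - u)) ((λp. 1) -2))) :: AP])]⟩
8. ⟨S=[9 :: 6]; E={p↦9}; C=[PRIM2(add)]; D=[(∅, ∅, [(λq. ((λu. (1 - u)) ((λp. 1) -2))) :: AP])]⟩
9. ⟨S=[15]; E={p↦9}; C=∅; D=[(∅, ∅, [(λq. ((λu. (1 - u)) ((λp. 1) -2))) :: AP])]⟩
10. ⟨S=[15]; E=∅; C=[(λq. ((λu. (1 - u)) ((λp. 1) -2))) :: AP]; D=∅⟩
11. ⟨S=[clo(λq. ((λu. (1 - u)) ((λp. 1) -2)), ∅) :: 15]; E=∅; C=[AP]; D=∅⟩
12. ⟨S=∅; E={q↦15}; C=[((λu. (1 - u)) ((λp. 1) -2))]; D=[(∅, ∅, ∅)]⟩
13. ⟨S=∅; E={q↦15}; C=[((λp. 1) -2) :: (λu. (1 - u)) :: AP]; D=[(∅, ∅, ∅)]⟩
14. ⟨S=∅; E={q↦15}; C=[-2 :: (λp. 1) :: AP :: (λu. (1 - u)) :: AP]; D=[(∅, ∅, ∅)]⟩
15. ⟨S=[-2]; E={q↦15}; C=[(λp. 1) :: AP :: (λu. (1 - u)) :: AP]; D=[(∅, ∅, ∅)]⟩
16. ⟨S=[clo(λp. 1, {q↦15}) :: -2]; E={q↦15}; C=[AP :: (λu. (1 - u)) :: AP]; D=[(∅, ∅, ∅)]⟩
17. ⟨S=∅; E={p↦-2, q↦15}; C=[1]; D=[(∅, {q↦15}, [(λu. (1 - u)) :: AP]) :: (∅, ∅, ∅)]⟩
18. ⟨S=[1]; E={p↦-2, q↦15}; C=∅; D=[(∅, {q↦15}, [(λu. (1 - u)) :: AP]) :: (∅, ∅, ∅)]⟩
19. ⟨S=[1]; E={q↦15}; C=[(λu. (1 - u)) :: AP]; D=[(∅, ∅, ∅)]⟩
20. ⟨S=[clo(λu. (1 - u), {q↦15}) :: 1]; E={q↦15}; C=[AP]; D=[(∅, ∅, ∅)]⟩
21. ⟨S=∅; E={u↦1, q↦15}; C=[(1 - u)]; D=[(∅, {q↦15}, ∅) :: (∅, ∅, ∅)]⟩
22. ⟨S=∅; E={u↦1, q↦15}; C=[1 :: u :: PRIM2(sub)]; D=[(∅, {q↦15}, ∅) :: (∅, ∅, ∅)]⟩
23. ⟨S=[1]; E={u↦1, q↦15}; C=[u :: PRIM2(sub)]; D=[(∅, {q↦15}, ∅) :: (∅, ∅, ∅)]⟩
24. ⟨S=[1 :: 1]; E={u↦1, q↦15}; C=[PRIM2(sub)]; D=[(∅, {q↦15}, ∅) :: (∅, ∅, ∅)]⟩
25. ⟨S=[0]; E={u↦1, q↦15}; C=∅; D=[(∅, {q↦15}, ∅) :: (∅, ∅, ∅)]⟩
26. ⟨S=[0]; E={q↦15}; C=∅; D=[(∅, ∅, ∅)]⟩
27. ⟨S=[0]; E=∅; C=∅; D=∅⟩
→ final value 0

Answer: 0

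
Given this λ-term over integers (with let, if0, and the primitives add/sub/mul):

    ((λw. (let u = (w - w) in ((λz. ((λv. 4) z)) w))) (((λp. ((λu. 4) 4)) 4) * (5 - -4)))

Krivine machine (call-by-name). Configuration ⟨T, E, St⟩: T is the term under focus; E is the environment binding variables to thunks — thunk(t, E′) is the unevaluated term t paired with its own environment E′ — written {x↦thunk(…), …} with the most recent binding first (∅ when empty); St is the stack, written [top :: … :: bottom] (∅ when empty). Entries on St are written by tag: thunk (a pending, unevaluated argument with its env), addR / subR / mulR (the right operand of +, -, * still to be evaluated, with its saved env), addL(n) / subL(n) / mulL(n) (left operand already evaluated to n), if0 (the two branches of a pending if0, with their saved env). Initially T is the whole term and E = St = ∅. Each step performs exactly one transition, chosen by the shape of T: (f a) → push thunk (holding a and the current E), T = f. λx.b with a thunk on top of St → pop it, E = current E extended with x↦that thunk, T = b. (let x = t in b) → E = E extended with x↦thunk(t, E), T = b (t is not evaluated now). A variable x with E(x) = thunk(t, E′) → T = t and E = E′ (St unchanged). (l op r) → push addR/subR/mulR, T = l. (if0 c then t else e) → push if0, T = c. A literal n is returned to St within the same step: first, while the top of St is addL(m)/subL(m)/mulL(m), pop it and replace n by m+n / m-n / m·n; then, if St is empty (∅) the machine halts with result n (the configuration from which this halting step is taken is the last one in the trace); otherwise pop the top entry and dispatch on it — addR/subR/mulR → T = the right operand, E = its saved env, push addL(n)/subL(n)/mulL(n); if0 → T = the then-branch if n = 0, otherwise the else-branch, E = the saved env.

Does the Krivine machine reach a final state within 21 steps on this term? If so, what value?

Answer: 4

Machine steps:
step 0: <T=((λw. (let u = (w - w) in ((λz. ((λv. 4) z)) w))) (((λp. ((λu. 4) 4)) 4) * (5 - -4))), E=∅, St=∅>
step 1: <T=(λw. (let u = (w - w) in ((λz. ((λv. 4) z)) w))), E=∅, St=[thunk]>
step 2: <T=(let u = (w - w) in ((λz. ((λv. 4) z)) w)), E={w↦thunk((((λp. ((λu. 4) 4)) 4) * (5 - -4)), ∅)}, St=∅>
step 3: <T=((λz. ((λv. 4) z)) w), E={u↦thunk((w - w), {w↦thunk((((λp. ((λu. 4) 4)) 4) * (5 - -4)), ∅)}), w↦thunk((((λp. ((λu. 4) 4)) 4) * (5 - -4)), ∅)}, St=∅>
step 4: <T=(λz. ((λv. 4) z)), E={u↦thunk((w - w), {w↦thunk((((λp. ((λu. 4) 4)) 4) * (5 - -4)), ∅)}), w↦thunk((((λp. ((λu. 4) 4)) 4) * (5 - -4)), ∅)}, St=[thunk]>
step 5: <T=((λv. 4) z), E={z↦thunk(w, {u↦thunk((w - w), {w↦thunk((((λp. ((λu. 4) 4)) 4) * (5 - -4)), ∅)}), w↦thunk((((λp. ((λu. 4) 4)) 4) * (5 - -4)), ∅)}), u↦thunk((w - w), {w↦thunk((((λp. ((λu. 4) 4)) 4) * (5 - -4)), ∅)}), w↦thunk((((λp. ((λu. 4) 4)) 4) * (5 - -4)), ∅)}, St=∅>
step 6: <T=(λv. 4), E={z↦thunk(w, {u↦thunk((w - w), {w↦thunk((((λp. ((λu. 4) 4)) 4) * (5 - -4)), ∅)}), w↦thunk((((λp. ((λu. 4) 4)) 4) * (5 - -4)), ∅)}), u↦thunk((w - w), {w↦thunk((((λp. ((λu. 4) 4)) 4) * (5 - -4)), ∅)}), w↦thunk((((λp. ((λu. 4) 4)) 4) * (5 - -4)), ∅)}, St=[thunk]>
step 7: <T=4, E={v↦thunk(z, {z↦thunk(w, {u↦thunk((w - w), {w↦thunk((((λp. ((λu. 4) 4)) 4) * (5 - -4)), ∅)}), w↦thunk((((λp. ((λu. 4) 4)) 4) * (5 - -4)), ∅)}), u↦thunk((w - w), {w↦thunk((((λp. ((λu. 4) 4)) 4) * (5 - -4)), ∅)}), w↦thunk((((λp. ((λu. 4) 4)) 4) * (5 - -4)), ∅)}), z↦thunk(w, {u↦thunk((w - w), {w↦thunk((((λp. ((λu. 4) 4)) 4) * (5 - -4)), ∅)}), w↦thunk((((λp. ((λu. 4) 4)) 4) * (5 - -4)), ∅)}), u↦thunk((w - w), {w↦thunk((((λp. ((λu. 4) 4)) 4) * (5 - -4)), ∅)}), w↦thunk((((λp. ((λu. 4) 4)) 4) * (5 - -4)), ∅)}, St=∅>
→ final value 4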